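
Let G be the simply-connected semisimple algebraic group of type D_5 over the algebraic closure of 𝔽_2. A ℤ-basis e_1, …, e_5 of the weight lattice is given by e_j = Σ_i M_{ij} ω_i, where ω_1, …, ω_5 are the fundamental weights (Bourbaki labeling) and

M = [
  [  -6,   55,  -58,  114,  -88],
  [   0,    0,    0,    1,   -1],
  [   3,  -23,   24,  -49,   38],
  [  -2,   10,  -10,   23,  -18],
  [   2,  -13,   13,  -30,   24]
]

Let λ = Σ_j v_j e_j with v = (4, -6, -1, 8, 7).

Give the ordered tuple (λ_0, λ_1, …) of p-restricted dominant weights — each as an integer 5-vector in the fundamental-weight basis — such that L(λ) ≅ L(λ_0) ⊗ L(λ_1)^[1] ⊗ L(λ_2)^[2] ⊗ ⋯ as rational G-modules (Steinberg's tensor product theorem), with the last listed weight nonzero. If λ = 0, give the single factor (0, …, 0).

((0, 1, 0, 0, 1),)

In the fundamental-weight basis, λ has coordinates c = M·v (v = (4, -6, -1, 8, 7)):
  c_1 = (-6)·(4) + (55)·(-6) + (-58)·(-1) + (114)·(8) + (-88)·(7) = 0
  c_2 = (0)·(4) + (0)·(-6) + (0)·(-1) + (1)·(8) + (-1)·(7) = 1
  c_3 = (3)·(4) + (-23)·(-6) + (24)·(-1) + (-49)·(8) + (38)·(7) = 0
  c_4 = (-2)·(4) + (10)·(-6) + (-10)·(-1) + (23)·(8) + (-18)·(7) = 0
  c_5 = (2)·(4) + (-13)·(-6) + (13)·(-1) + (-30)·(8) + (24)·(7) = 1
Base-2 expansion of each c_i:
  c_1 = 0
  c_2 = 1 = 1·2^0
  c_3 = 0
  c_4 = 0
  c_5 = 1 = 1·2^0
Factor λ_0 = (0, 1, 0, 0, 1)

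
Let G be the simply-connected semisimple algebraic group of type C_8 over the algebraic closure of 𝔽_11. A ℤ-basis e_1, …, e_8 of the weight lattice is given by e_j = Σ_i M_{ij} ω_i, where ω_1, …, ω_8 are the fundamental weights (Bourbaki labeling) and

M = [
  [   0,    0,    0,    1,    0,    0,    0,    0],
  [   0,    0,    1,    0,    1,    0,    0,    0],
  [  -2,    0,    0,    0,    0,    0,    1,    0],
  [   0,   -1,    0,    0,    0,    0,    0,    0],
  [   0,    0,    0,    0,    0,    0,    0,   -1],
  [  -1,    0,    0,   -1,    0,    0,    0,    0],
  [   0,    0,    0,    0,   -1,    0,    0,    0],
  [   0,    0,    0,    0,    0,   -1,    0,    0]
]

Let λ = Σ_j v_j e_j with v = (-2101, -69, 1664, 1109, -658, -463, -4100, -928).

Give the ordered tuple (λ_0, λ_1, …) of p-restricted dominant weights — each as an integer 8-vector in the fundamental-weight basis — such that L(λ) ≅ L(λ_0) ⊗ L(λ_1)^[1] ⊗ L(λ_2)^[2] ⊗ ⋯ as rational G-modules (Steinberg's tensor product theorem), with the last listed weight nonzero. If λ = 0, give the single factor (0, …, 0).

((9, 5, 3, 3, 4, 2, 9, 1), (1, 3, 9, 6, 7, 2, 4, 9), (9, 8, 0, 0, 7, 8, 5, 3))

In the fundamental-weight basis, λ has coordinates c = M·v (v = (-2101, -69, 1664, 1109, -658, -463, -4100, -928)):
  c_1 = 0*-2101 + 0*-69 + 0*1664 + 1*1109 + 0*-658 + 0*-463 + 0*-4100 + 0*-928 = 1109
  c_2 = 0*-2101 + 0*-69 + 1*1664 + 0*1109 + 1*-658 + 0*-463 + 0*-4100 + 0*-928 = 1006
  c_3 = -2*-2101 + 0*-69 + 0*1664 + 0*1109 + 0*-658 + 0*-463 + 1*-4100 + 0*-928 = 102
  c_4 = 0*-2101 + -1*-69 + 0*1664 + 0*1109 + 0*-658 + 0*-463 + 0*-4100 + 0*-928 = 69
  c_5 = 0*-2101 + 0*-69 + 0*1664 + 0*1109 + 0*-658 + 0*-463 + 0*-4100 + -1*-928 = 928
  c_6 = -1*-2101 + 0*-69 + 0*1664 + -1*1109 + 0*-658 + 0*-463 + 0*-4100 + 0*-928 = 992
  c_7 = 0*-2101 + 0*-69 + 0*1664 + 0*1109 + -1*-658 + 0*-463 + 0*-4100 + 0*-928 = 658
  c_8 = 0*-2101 + 0*-69 + 0*1664 + 0*1109 + 0*-658 + -1*-463 + 0*-4100 + 0*-928 = 463
p = 11; digits c_i = Σ_j d_{ij}·11^j, 0 ≤ d_{ij} < 11:
  c_1 = 1109 = 9·11^0 + 1·11^1 + 9·11^2
  c_2 = 1006 = 5·11^0 + 3·11^1 + 8·11^2
  c_3 = 102 = 3·11^0 + 9·11^1
  c_4 = 69 = 3·11^0 + 6·11^1
  c_5 = 928 = 4·11^0 + 7·11^1 + 7·11^2
  c_6 = 992 = 2·11^0 + 2·11^1 + 8·11^2
  c_7 = 658 = 9·11^0 + 4·11^1 + 5·11^2
  c_8 = 463 = 1·11^0 + 9·11^1 + 3·11^2
λ_0 = (9, 5, 3, 3, 4, 2, 9, 1)
λ_1 = (1, 3, 9, 6, 7, 2, 4, 9)
λ_2 = (9, 8, 0, 0, 7, 8, 5, 3)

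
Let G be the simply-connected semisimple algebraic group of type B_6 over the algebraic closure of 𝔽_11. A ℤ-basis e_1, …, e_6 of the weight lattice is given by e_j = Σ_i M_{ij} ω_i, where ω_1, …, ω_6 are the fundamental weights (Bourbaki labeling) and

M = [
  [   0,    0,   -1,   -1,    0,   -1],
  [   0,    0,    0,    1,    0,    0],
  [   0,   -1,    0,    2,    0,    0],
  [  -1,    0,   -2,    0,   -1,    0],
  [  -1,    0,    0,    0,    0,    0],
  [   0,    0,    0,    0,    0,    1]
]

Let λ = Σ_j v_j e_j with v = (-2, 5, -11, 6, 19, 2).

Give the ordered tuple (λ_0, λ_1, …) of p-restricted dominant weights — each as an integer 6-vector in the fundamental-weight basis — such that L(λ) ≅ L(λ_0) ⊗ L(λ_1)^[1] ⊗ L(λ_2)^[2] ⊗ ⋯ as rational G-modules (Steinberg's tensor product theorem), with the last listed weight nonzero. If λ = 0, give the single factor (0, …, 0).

In the fundamental-weight basis, λ has coordinates c = M·v (v = (-2, 5, -11, 6, 19, 2)):
  c_1 = (0)·(-2) + 0·5 + (-1)·(-11) + (-1)·(6) + 0·19 + (-1)·(2) = 3
  c_2 = (0)·(-2) + 0·5 + (0)·(-11) + 1·6 + 0·19 + 0·2 = 6
  c_3 = (0)·(-2) + (-1)·(5) + (0)·(-11) + 2·6 + 0·19 + 0·2 = 7
  c_4 = (-1)·(-2) + 0·5 + (-2)·(-11) + 0·6 + (-1)·(19) + 0·2 = 5
  c_5 = (-1)·(-2) + 0·5 + (0)·(-11) + 0·6 + 0·19 + 0·2 = 2
  c_6 = (0)·(-2) + 0·5 + (0)·(-11) + 0·6 + 0·19 + 1·2 = 2
Expand coordinatewise in base 11:
  c_1 = 3 = 3·11^0
  c_2 = 6 = 6·11^0
  c_3 = 7 = 7·11^0
  c_4 = 5 = 5·11^0
  c_5 = 2 = 2·11^0
  c_6 = 2 = 2·11^0
λ_0 = (3, 6, 7, 5, 2, 2)

((3, 6, 7, 5, 2, 2),)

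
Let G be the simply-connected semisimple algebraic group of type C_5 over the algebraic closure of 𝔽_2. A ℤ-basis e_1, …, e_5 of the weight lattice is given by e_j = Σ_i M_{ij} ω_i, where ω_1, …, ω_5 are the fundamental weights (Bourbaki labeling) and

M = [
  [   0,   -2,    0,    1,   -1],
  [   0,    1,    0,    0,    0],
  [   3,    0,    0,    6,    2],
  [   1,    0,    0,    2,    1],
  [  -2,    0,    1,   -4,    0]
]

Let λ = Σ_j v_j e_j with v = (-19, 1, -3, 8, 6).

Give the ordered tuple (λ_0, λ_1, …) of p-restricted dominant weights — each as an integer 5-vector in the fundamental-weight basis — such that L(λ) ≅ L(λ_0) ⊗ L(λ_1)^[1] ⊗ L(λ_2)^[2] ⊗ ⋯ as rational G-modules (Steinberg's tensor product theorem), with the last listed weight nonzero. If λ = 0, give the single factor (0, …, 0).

((0, 1, 1, 1, 1), (0, 0, 1, 1, 1))

Converting to the ω-basis (c_i = row i of M dotted with v = (-19, 1, -3, 8, 6)):
  c_1 = (0)·(-19) + (-2)·(1) + (0)·(-3) + (1)·(8) + (-1)·(6) = 0
  c_2 = (0)·(-19) + (1)·(1) + (0)·(-3) + (0)·(8) + (0)·(6) = 1
  c_3 = (3)·(-19) + (0)·(1) + (0)·(-3) + (6)·(8) + (2)·(6) = 3
  c_4 = (1)·(-19) + (0)·(1) + (0)·(-3) + (2)·(8) + (1)·(6) = 3
  c_5 = (-2)·(-19) + (0)·(1) + (1)·(-3) + (-4)·(8) + (0)·(6) = 3
Writing each c_i in base p = 2:
  c_1 = 0
  c_2 = 1 = 1·2^0
  c_3 = 3 = 1·2^0 + 1·2^1
  c_4 = 3 = 1·2^0 + 1·2^1
  c_5 = 3 = 1·2^0 + 1·2^1
Factor λ_0 = (0, 1, 1, 1, 1)
Factor λ_1 = (0, 0, 1, 1, 1)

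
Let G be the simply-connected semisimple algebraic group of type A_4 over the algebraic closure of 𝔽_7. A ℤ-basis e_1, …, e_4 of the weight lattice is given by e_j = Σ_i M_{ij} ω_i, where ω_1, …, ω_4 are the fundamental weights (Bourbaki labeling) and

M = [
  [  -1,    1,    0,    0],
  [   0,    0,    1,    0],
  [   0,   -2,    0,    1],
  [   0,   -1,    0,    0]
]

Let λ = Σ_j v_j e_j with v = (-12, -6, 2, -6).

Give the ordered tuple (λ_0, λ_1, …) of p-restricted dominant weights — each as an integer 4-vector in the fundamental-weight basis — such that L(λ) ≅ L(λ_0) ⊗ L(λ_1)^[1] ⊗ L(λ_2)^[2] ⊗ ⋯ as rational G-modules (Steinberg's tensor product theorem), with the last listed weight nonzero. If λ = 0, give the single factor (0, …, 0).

Compute c_i = Σ_j M_{ij} v_j with v = (-12, -6, 2, -6):
  c_1 = -1*-12 + 1*-6 + 0*2 + 0*-6 = 6
  c_2 = 0*-12 + 0*-6 + 1*2 + 0*-6 = 2
  c_3 = 0*-12 + -2*-6 + 0*2 + 1*-6 = 6
  c_4 = 0*-12 + -1*-6 + 0*2 + 0*-6 = 6
Expand coordinatewise in base 7:
  c_1 = 6 = 6·7^0
  c_2 = 2 = 2·7^0
  c_3 = 6 = 6·7^0
  c_4 = 6 = 6·7^0
p-restricted factor λ_0 = (6, 2, 6, 6)

((6, 2, 6, 6),)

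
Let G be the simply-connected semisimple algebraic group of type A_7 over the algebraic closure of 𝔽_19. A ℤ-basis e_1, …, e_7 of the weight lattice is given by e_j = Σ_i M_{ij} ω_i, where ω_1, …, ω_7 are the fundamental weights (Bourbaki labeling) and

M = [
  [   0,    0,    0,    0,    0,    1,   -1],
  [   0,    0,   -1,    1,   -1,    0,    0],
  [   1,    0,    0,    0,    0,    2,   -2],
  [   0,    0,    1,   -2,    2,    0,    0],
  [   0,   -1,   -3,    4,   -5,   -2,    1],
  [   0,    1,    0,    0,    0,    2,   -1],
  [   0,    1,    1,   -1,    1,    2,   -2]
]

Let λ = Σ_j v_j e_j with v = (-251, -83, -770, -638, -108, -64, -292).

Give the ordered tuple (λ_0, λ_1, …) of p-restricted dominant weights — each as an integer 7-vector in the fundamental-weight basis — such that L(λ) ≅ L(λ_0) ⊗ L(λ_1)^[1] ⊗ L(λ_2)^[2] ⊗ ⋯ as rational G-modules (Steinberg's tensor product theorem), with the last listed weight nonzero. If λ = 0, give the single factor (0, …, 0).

((0, 12, 15, 5, 8, 5, 0), (12, 12, 10, 15, 11, 4, 7))

Compute c_i = Σ_j M_{ij} v_j with v = (-251, -83, -770, -638, -108, -64, -292):
  c_1 = 0*-251 + 0*-83 + 0*-770 + 0*-638 + 0*-108 + 1*-64 + -1*-292 = 228
  c_2 = 0*-251 + 0*-83 + -1*-770 + 1*-638 + -1*-108 + 0*-64 + 0*-292 = 240
  c_3 = 1*-251 + 0*-83 + 0*-770 + 0*-638 + 0*-108 + 2*-64 + -2*-292 = 205
  c_4 = 0*-251 + 0*-83 + 1*-770 + -2*-638 + 2*-108 + 0*-64 + 0*-292 = 290
  c_5 = 0*-251 + -1*-83 + -3*-770 + 4*-638 + -5*-108 + -2*-64 + 1*-292 = 217
  c_6 = 0*-251 + 1*-83 + 0*-770 + 0*-638 + 0*-108 + 2*-64 + -1*-292 = 81
  c_7 = 0*-251 + 1*-83 + 1*-770 + -1*-638 + 1*-108 + 2*-64 + -2*-292 = 133
Writing each c_i in base p = 19:
  c_1 = 228 = 0·19^0 + 12·19^1
  c_2 = 240 = 12·19^0 + 12·19^1
  c_3 = 205 = 15·19^0 + 10·19^1
  c_4 = 290 = 5·19^0 + 15·19^1
  c_5 = 217 = 8·19^0 + 11·19^1
  c_6 = 81 = 5·19^0 + 4·19^1
  c_7 = 133 = 0·19^0 + 7·19^1
Factor λ_0 = (0, 12, 15, 5, 8, 5, 0)
Factor λ_1 = (12, 12, 10, 15, 11, 4, 7)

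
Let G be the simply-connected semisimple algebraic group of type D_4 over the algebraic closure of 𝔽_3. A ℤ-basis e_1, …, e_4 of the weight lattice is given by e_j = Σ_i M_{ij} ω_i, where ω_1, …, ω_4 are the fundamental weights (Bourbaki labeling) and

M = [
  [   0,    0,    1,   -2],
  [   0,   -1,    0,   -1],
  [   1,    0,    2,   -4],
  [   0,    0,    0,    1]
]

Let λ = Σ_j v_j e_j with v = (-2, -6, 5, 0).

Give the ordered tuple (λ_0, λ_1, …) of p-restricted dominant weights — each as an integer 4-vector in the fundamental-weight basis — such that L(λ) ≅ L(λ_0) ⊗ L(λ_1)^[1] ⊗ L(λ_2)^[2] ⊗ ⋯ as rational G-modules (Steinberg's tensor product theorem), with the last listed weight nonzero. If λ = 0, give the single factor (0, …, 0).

Converting to the ω-basis (c_i = row i of M dotted with v = (-2, -6, 5, 0)):
  c_1 = (0)·(-2) + (0)·(-6) + (1)·(5) + (-2)·(0) = 5
  c_2 = (0)·(-2) + (-1)·(-6) + (0)·(5) + (-1)·(0) = 6
  c_3 = (1)·(-2) + (0)·(-6) + (2)·(5) + (-4)·(0) = 8
  c_4 = (0)·(-2) + (0)·(-6) + (0)·(5) + (1)·(0) = 0
Base-3 expansion of each c_i:
  c_1 = 5 = 2·3^0 + 1·3^1
  c_2 = 6 = 0·3^0 + 2·3^1
  c_3 = 8 = 2·3^0 + 2·3^1
  c_4 = 0
λ_0 = (2, 0, 2, 0)
λ_1 = (1, 2, 2, 0)

((2, 0, 2, 0), (1, 2, 2, 0))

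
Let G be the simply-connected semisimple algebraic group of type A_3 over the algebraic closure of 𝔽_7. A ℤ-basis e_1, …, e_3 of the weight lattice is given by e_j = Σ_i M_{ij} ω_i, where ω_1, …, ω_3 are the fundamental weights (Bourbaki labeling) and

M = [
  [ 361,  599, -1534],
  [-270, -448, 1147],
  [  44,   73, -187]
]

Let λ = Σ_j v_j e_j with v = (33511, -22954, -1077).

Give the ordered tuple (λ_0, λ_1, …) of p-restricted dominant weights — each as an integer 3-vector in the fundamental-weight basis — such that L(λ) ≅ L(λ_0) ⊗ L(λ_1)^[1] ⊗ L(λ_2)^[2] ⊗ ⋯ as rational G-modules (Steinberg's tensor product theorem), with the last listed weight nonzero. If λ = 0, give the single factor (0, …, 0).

Compute c_i = Σ_j M_{ij} v_j with v = (33511, -22954, -1077):
  c_1 = 361·33511 + (599)·(-22954) + (-1534)·(-1077) = 143
  c_2 = (-270)·(33511) + (-448)·(-22954) + (1147)·(-1077) = 103
  c_3 = 44·33511 + (73)·(-22954) + (-187)·(-1077) = 241
p = 7; digits c_i = Σ_j d_{ij}·7^j, 0 ≤ d_{ij} < 7:
  c_1 = 143 = 3·7^0 + 6·7^1 + 2·7^2
  c_2 = 103 = 5·7^0 + 0·7^1 + 2·7^2
  c_3 = 241 = 3·7^0 + 6·7^1 + 4·7^2
λ_0 = (3, 5, 3)
λ_1 = (6, 0, 6)
λ_2 = (2, 2, 4)

((3, 5, 3), (6, 0, 6), (2, 2, 4))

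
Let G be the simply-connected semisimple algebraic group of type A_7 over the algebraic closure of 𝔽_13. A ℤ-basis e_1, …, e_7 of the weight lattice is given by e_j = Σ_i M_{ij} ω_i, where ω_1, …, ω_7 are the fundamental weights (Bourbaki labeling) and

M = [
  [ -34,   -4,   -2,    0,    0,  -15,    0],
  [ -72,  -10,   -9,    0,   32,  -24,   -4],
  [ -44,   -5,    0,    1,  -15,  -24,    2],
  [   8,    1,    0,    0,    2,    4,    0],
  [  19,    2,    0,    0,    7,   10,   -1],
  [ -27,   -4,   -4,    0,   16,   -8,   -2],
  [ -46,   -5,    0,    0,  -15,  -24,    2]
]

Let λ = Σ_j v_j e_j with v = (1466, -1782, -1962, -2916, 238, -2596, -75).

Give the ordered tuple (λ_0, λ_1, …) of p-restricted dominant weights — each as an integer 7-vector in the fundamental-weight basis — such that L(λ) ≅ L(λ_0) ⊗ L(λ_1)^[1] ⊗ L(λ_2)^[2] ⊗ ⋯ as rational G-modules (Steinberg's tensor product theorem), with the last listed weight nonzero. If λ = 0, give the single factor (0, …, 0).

((5, 3, 9, 12, 6, 3, 6), (11, 11, 5, 2, 5, 9, 4))

ω-coordinates c = M·v, v = (1466, -1782, -1962, -2916, 238, -2596, -75):
  c_1 = (-34)·(1466) + (-4)·(-1782) + (-2)·(-1962) + (0)·(-2916) + 0·238 + (-15)·(-2596) + (0)·(-75) = 148
  c_2 = (-72)·(1466) + (-10)·(-1782) + (-9)·(-1962) + (0)·(-2916) + 32·238 + (-24)·(-2596) + (-4)·(-75) = 146
  c_3 = (-44)·(1466) + (-5)·(-1782) + (0)·(-1962) + (1)·(-2916) + (-15)·(238) + (-24)·(-2596) + (2)·(-75) = 74
  c_4 = 8·1466 + (1)·(-1782) + (0)·(-1962) + (0)·(-2916) + 2·238 + (4)·(-2596) + (0)·(-75) = 38
  c_5 = 19·1466 + (2)·(-1782) + (0)·(-1962) + (0)·(-2916) + 7·238 + (10)·(-2596) + (-1)·(-75) = 71
  c_6 = (-27)·(1466) + (-4)·(-1782) + (-4)·(-1962) + (0)·(-2916) + 16·238 + (-8)·(-2596) + (-2)·(-75) = 120
  c_7 = (-46)·(1466) + (-5)·(-1782) + (0)·(-1962) + (0)·(-2916) + (-15)·(238) + (-24)·(-2596) + (2)·(-75) = 58
Expand coordinatewise in base 13:
  c_1 = 148 = 5·13^0 + 11·13^1
  c_2 = 146 = 3·13^0 + 11·13^1
  c_3 = 74 = 9·13^0 + 5·13^1
  c_4 = 38 = 12·13^0 + 2·13^1
  c_5 = 71 = 6·13^0 + 5·13^1
  c_6 = 120 = 3·13^0 + 9·13^1
  c_7 = 58 = 6·13^0 + 4·13^1
p-restricted factor λ_0 = (5, 3, 9, 12, 6, 3, 6)
p-restricted factor λ_1 = (11, 11, 5, 2, 5, 9, 4)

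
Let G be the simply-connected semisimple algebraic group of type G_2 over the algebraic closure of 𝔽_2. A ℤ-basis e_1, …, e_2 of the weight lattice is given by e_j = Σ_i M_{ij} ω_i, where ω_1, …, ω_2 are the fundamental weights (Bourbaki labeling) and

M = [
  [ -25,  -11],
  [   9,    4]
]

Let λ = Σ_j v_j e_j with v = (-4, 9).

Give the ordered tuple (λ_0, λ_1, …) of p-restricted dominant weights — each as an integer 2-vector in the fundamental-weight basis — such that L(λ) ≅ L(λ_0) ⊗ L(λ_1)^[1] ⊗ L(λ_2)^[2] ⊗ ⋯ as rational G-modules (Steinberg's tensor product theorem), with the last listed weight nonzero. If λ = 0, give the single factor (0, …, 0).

Compute c_i = Σ_j M_{ij} v_j with v = (-4, 9):
  c_1 = (-25)·(-4) + (-11)·(9) = 1
  c_2 = (9)·(-4) + (4)·(9) = 0
Expand coordinatewise in base 2:
  c_1 = 1 = 1·2^0
  c_2 = 0
Factor λ_0 = (1, 0)

((1, 0),)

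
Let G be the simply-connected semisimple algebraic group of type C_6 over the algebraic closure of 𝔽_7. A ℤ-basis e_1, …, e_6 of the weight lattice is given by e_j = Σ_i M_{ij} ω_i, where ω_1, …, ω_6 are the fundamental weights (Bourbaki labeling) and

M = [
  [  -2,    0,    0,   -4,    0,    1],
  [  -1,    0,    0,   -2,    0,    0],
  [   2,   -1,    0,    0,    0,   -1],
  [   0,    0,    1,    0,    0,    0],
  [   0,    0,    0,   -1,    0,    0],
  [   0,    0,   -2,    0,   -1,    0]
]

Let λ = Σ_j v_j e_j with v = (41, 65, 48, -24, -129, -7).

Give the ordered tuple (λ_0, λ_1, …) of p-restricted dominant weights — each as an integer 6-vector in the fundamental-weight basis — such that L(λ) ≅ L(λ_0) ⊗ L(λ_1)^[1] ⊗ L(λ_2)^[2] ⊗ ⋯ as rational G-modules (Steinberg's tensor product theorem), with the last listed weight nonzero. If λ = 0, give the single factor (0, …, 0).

Converting to the ω-basis (c_i = row i of M dotted with v = (41, 65, 48, -24, -129, -7)):
  c_1 = (-2)·(41) + 0·65 + 0·48 + (-4)·(-24) + (0)·(-129) + (1)·(-7) = 7
  c_2 = (-1)·(41) + 0·65 + 0·48 + (-2)·(-24) + (0)·(-129) + (0)·(-7) = 7
  c_3 = 2·41 + (-1)·(65) + 0·48 + (0)·(-24) + (0)·(-129) + (-1)·(-7) = 24
  c_4 = 0·41 + 0·65 + 1·48 + (0)·(-24) + (0)·(-129) + (0)·(-7) = 48
  c_5 = 0·41 + 0·65 + 0·48 + (-1)·(-24) + (0)·(-129) + (0)·(-7) = 24
  c_6 = 0·41 + 0·65 + (-2)·(48) + (0)·(-24) + (-1)·(-129) + (0)·(-7) = 33
p = 7; digits c_i = Σ_j d_{ij}·7^j, 0 ≤ d_{ij} < 7:
  c_1 = 7 = 0·7^0 + 1·7^1
  c_2 = 7 = 0·7^0 + 1·7^1
  c_3 = 24 = 3·7^0 + 3·7^1
  c_4 = 48 = 6·7^0 + 6·7^1
  c_5 = 24 = 3·7^0 + 3·7^1
  c_6 = 33 = 5·7^0 + 4·7^1
Factor λ_0 = (0, 0, 3, 6, 3, 5)
Factor λ_1 = (1, 1, 3, 6, 3, 4)

((0, 0, 3, 6, 3, 5), (1, 1, 3, 6, 3, 4))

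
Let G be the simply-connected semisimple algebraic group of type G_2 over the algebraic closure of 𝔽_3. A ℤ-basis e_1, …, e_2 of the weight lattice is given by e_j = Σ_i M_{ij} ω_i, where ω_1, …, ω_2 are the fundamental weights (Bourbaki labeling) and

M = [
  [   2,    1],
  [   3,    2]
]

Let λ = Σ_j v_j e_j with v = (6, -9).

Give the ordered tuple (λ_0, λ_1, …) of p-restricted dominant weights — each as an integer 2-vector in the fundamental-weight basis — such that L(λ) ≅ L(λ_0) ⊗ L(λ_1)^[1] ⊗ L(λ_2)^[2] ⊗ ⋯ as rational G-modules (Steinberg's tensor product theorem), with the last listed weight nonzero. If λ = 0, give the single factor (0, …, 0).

((0, 0), (1, 0))

Compute c_i = Σ_j M_{ij} v_j with v = (6, -9):
  c_1 = (2)·(6) + (1)·(-9) = 3
  c_2 = (3)·(6) + (2)·(-9) = 0
Writing each c_i in base p = 3:
  c_1 = 3 = 0·3^0 + 1·3^1
  c_2 = 0
Factor λ_0 = (0, 0)
Factor λ_1 = (1, 0)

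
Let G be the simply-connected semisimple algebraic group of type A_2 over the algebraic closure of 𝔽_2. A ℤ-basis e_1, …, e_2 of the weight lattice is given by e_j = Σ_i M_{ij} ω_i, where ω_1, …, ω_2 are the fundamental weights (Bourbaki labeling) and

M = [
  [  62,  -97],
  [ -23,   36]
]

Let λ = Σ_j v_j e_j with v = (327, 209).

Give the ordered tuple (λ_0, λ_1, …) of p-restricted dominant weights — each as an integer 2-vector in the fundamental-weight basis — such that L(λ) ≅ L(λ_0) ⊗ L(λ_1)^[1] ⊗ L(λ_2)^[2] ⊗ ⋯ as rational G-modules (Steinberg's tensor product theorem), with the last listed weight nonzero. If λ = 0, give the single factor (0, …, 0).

((1, 1), (0, 1))

Converting to the ω-basis (c_i = row i of M dotted with v = (327, 209)):
  c_1 = 62*327 + -97*209 = 1
  c_2 = -23*327 + 36*209 = 3
p = 2; digits c_i = Σ_j d_{ij}·2^j, 0 ≤ d_{ij} < 2:
  c_1 = 1 = 1·2^0
  c_2 = 3 = 1·2^0 + 1·2^1
p-restricted factor λ_0 = (1, 1)
p-restricted factor λ_1 = (0, 1)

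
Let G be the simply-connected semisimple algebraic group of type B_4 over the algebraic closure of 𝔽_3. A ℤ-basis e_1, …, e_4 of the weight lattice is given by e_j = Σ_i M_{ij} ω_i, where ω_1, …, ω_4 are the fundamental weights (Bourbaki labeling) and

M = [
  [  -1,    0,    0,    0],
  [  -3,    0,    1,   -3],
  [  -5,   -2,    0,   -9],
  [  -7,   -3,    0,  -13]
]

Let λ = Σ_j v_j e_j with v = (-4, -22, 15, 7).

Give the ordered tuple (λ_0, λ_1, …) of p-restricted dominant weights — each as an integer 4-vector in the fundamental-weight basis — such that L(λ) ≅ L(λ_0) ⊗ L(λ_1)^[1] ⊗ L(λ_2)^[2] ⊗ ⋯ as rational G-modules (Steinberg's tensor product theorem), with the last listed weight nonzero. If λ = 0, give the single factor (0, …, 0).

((1, 0, 1, 0), (1, 2, 0, 1))

Converting to the ω-basis (c_i = row i of M dotted with v = (-4, -22, 15, 7)):
  c_1 = (-1)·(-4) + (0)·(-22) + (0)·(15) + (0)·(7) = 4
  c_2 = (-3)·(-4) + (0)·(-22) + (1)·(15) + (-3)·(7) = 6
  c_3 = (-5)·(-4) + (-2)·(-22) + (0)·(15) + (-9)·(7) = 1
  c_4 = (-7)·(-4) + (-3)·(-22) + (0)·(15) + (-13)·(7) = 3
Writing each c_i in base p = 3:
  c_1 = 4 = 1·3^0 + 1·3^1
  c_2 = 6 = 0·3^0 + 2·3^1
  c_3 = 1 = 1·3^0
  c_4 = 3 = 0·3^0 + 1·3^1
Factor λ_0 = (1, 0, 1, 0)
Factor λ_1 = (1, 2, 0, 1)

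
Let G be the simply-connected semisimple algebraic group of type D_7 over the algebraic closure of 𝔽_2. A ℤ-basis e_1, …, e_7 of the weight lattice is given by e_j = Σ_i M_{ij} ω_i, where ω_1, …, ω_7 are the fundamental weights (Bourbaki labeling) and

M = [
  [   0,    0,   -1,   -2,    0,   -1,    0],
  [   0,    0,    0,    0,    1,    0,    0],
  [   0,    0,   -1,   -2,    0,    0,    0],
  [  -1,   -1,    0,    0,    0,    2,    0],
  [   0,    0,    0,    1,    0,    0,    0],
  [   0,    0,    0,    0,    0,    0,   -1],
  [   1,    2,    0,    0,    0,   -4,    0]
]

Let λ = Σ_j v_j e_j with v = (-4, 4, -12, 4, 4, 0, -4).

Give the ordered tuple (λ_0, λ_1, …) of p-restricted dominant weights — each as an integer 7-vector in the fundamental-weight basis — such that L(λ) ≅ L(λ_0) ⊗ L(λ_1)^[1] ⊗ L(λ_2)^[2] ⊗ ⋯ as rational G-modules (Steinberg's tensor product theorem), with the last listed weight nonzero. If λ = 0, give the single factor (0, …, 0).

((0, 0, 0, 0, 0, 0, 0), (0, 0, 0, 0, 0, 0, 0), (1, 1, 1, 0, 1, 1, 1))

Converting to the ω-basis (c_i = row i of M dotted with v = (-4, 4, -12, 4, 4, 0, -4)):
  c_1 = (0)·(-4) + (0)·(4) + (-1)·(-12) + (-2)·(4) + (0)·(4) + (-1)·(0) + (0)·(-4) = 4
  c_2 = (0)·(-4) + (0)·(4) + (0)·(-12) + (0)·(4) + (1)·(4) + (0)·(0) + (0)·(-4) = 4
  c_3 = (0)·(-4) + (0)·(4) + (-1)·(-12) + (-2)·(4) + (0)·(4) + (0)·(0) + (0)·(-4) = 4
  c_4 = (-1)·(-4) + (-1)·(4) + (0)·(-12) + (0)·(4) + (0)·(4) + (2)·(0) + (0)·(-4) = 0
  c_5 = (0)·(-4) + (0)·(4) + (0)·(-12) + (1)·(4) + (0)·(4) + (0)·(0) + (0)·(-4) = 4
  c_6 = (0)·(-4) + (0)·(4) + (0)·(-12) + (0)·(4) + (0)·(4) + (0)·(0) + (-1)·(-4) = 4
  c_7 = (1)·(-4) + (2)·(4) + (0)·(-12) + (0)·(4) + (0)·(4) + (-4)·(0) + (0)·(-4) = 4
Expand coordinatewise in base 2:
  c_1 = 4 = 0·2^0 + 0·2^1 + 1·2^2
  c_2 = 4 = 0·2^0 + 0·2^1 + 1·2^2
  c_3 = 4 = 0·2^0 + 0·2^1 + 1·2^2
  c_4 = 0
  c_5 = 4 = 0·2^0 + 0·2^1 + 1·2^2
  c_6 = 4 = 0·2^0 + 0·2^1 + 1·2^2
  c_7 = 4 = 0·2^0 + 0·2^1 + 1·2^2
p-restricted factor λ_0 = (0, 0, 0, 0, 0, 0, 0)
p-restricted factor λ_1 = (0, 0, 0, 0, 0, 0, 0)
p-restricted factor λ_2 = (1, 1, 1, 0, 1, 1, 1)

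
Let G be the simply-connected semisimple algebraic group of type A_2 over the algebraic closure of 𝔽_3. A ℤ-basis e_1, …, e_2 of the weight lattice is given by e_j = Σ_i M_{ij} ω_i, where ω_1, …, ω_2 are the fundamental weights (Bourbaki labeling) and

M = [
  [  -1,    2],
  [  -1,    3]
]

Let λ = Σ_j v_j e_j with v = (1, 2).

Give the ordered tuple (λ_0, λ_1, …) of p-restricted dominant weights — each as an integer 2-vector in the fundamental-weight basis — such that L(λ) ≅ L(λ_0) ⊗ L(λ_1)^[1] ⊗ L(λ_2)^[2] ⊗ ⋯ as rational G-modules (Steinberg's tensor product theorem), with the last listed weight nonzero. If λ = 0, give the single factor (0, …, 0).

Converting to the ω-basis (c_i = row i of M dotted with v = (1, 2)):
  c_1 = (-1)·(1) + (2)·(2) = 3
  c_2 = (-1)·(1) + (3)·(2) = 5
Expand coordinatewise in base 3:
  c_1 = 3 = 0·3^0 + 1·3^1
  c_2 = 5 = 2·3^0 + 1·3^1
λ_0 = (0, 2)
λ_1 = (1, 1)

((0, 2), (1, 1))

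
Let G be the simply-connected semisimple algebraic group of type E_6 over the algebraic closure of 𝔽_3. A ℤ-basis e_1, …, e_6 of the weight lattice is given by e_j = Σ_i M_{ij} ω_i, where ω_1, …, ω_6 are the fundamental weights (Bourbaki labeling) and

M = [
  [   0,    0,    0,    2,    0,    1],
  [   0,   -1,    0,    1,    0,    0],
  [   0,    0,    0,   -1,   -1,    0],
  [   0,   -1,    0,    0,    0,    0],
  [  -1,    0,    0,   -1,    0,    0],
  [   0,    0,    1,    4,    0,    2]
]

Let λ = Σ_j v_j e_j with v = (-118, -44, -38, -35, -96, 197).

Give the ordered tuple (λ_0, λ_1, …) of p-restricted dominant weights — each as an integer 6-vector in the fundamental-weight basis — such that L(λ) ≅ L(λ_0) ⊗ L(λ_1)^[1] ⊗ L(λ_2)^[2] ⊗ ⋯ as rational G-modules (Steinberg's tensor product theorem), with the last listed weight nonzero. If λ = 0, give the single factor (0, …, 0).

((1, 0, 2, 2, 0, 0), (0, 0, 1, 2, 0, 0), (2, 1, 2, 1, 2, 0), (1, 0, 1, 1, 2, 2), (1, 0, 1, 0, 1, 2))

In the fundamental-weight basis, λ has coordinates c = M·v (v = (-118, -44, -38, -35, -96, 197)):
  c_1 = (0)·(-118) + (0)·(-44) + (0)·(-38) + (2)·(-35) + (0)·(-96) + (1)·(197) = 127
  c_2 = (0)·(-118) + (-1)·(-44) + (0)·(-38) + (1)·(-35) + (0)·(-96) + (0)·(197) = 9
  c_3 = (0)·(-118) + (0)·(-44) + (0)·(-38) + (-1)·(-35) + (-1)·(-96) + (0)·(197) = 131
  c_4 = (0)·(-118) + (-1)·(-44) + (0)·(-38) + (0)·(-35) + (0)·(-96) + (0)·(197) = 44
  c_5 = (-1)·(-118) + (0)·(-44) + (0)·(-38) + (-1)·(-35) + (0)·(-96) + (0)·(197) = 153
  c_6 = (0)·(-118) + (0)·(-44) + (1)·(-38) + (4)·(-35) + (0)·(-96) + (2)·(197) = 216
Writing each c_i in base p = 3:
  c_1 = 127 = 1·3^0 + 0·3^1 + 2·3^2 + 1·3^3 + 1·3^4
  c_2 = 9 = 0·3^0 + 0·3^1 + 1·3^2
  c_3 = 131 = 2·3^0 + 1·3^1 + 2·3^2 + 1·3^3 + 1·3^4
  c_4 = 44 = 2·3^0 + 2·3^1 + 1·3^2 + 1·3^3
  c_5 = 153 = 0·3^0 + 0·3^1 + 2·3^2 + 2·3^3 + 1·3^4
  c_6 = 216 = 0·3^0 + 0·3^1 + 0·3^2 + 2·3^3 + 2·3^4
λ_0 = (1, 0, 2, 2, 0, 0)
λ_1 = (0, 0, 1, 2, 0, 0)
λ_2 = (2, 1, 2, 1, 2, 0)
λ_3 = (1, 0, 1, 1, 2, 2)
λ_4 = (1, 0, 1, 0, 1, 2)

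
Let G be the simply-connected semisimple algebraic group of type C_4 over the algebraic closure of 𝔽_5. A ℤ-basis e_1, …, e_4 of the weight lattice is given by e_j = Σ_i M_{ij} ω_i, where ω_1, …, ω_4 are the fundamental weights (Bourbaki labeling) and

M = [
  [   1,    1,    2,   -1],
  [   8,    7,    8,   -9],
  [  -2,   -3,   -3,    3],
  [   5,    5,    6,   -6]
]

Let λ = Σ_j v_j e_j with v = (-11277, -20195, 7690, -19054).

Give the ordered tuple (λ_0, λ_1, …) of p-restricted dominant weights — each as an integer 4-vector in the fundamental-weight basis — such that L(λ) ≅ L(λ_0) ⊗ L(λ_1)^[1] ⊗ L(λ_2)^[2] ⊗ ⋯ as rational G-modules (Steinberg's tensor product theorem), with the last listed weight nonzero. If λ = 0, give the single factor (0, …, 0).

((2, 0, 2, 4), (2, 0, 1, 0), (3, 2, 1, 4), (3, 1, 3, 4), (4, 2, 4, 4))

Change of basis e → ω: c = M·v where v = (-11277, -20195, 7690, -19054):
  c_1 = (1)·(-11277) + (1)·(-20195) + 2·7690 + (-1)·(-19054) = 2962
  c_2 = (8)·(-11277) + (7)·(-20195) + 8·7690 + (-9)·(-19054) = 1425
  c_3 = (-2)·(-11277) + (-3)·(-20195) + (-3)·(7690) + (3)·(-19054) = 2907
  c_4 = (5)·(-11277) + (5)·(-20195) + 6·7690 + (-6)·(-19054) = 3104
p = 5; digits c_i = Σ_j d_{ij}·5^j, 0 ≤ d_{ij} < 5:
  c_1 = 2962 = 2·5^0 + 2·5^1 + 3·5^2 + 3·5^3 + 4·5^4
  c_2 = 1425 = 0·5^0 + 0·5^1 + 2·5^2 + 1·5^3 + 2·5^4
  c_3 = 2907 = 2·5^0 + 1·5^1 + 1·5^2 + 3·5^3 + 4·5^4
  c_4 = 3104 = 4·5^0 + 0·5^1 + 4·5^2 + 4·5^3 + 4·5^4
p-restricted factor λ_0 = (2, 0, 2, 4)
p-restricted factor λ_1 = (2, 0, 1, 0)
p-restricted factor λ_2 = (3, 2, 1, 4)
p-restricted factor λ_3 = (3, 1, 3, 4)
p-restricted factor λ_4 = (4, 2, 4, 4)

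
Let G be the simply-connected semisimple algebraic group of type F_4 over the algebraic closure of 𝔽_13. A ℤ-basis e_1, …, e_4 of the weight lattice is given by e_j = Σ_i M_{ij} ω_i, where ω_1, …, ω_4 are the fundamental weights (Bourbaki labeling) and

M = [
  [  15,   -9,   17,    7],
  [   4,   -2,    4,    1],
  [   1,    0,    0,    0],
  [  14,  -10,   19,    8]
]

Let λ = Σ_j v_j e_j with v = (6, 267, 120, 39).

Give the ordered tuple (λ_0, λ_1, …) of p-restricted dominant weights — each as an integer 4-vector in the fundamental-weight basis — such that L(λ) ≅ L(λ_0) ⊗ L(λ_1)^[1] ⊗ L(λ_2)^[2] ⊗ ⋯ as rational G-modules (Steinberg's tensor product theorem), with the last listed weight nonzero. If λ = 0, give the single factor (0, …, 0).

Converting to the ω-basis (c_i = row i of M dotted with v = (6, 267, 120, 39)):
  c_1 = 15·6 + (-9)·(267) + 17·120 + 7·39 = 0
  c_2 = 4·6 + (-2)·(267) + 4·120 + 1·39 = 9
  c_3 = 1·6 + 0·267 + 0·120 + 0·39 = 6
  c_4 = 14·6 + (-10)·(267) + 19·120 + 8·39 = 6
p = 13; digits c_i = Σ_j d_{ij}·13^j, 0 ≤ d_{ij} < 13:
  c_1 = 0
  c_2 = 9 = 9·13^0
  c_3 = 6 = 6·13^0
  c_4 = 6 = 6·13^0
p-restricted factor λ_0 = (0, 9, 6, 6)

((0, 9, 6, 6),)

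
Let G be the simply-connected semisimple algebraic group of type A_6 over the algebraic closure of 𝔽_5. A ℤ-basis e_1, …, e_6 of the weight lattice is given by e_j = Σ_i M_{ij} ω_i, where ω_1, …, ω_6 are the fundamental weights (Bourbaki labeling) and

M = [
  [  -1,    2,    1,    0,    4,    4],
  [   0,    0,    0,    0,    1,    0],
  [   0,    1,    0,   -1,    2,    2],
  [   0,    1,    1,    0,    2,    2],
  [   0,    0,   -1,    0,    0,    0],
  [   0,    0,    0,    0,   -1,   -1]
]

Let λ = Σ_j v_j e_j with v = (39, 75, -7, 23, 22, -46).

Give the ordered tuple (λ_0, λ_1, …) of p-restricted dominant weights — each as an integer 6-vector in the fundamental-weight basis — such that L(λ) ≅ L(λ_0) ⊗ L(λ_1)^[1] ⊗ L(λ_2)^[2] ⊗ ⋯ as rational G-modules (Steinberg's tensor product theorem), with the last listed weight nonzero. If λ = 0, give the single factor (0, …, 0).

((3, 2, 4, 0, 2, 4), (1, 4, 0, 4, 1, 4))

Change of basis e → ω: c = M·v where v = (39, 75, -7, 23, 22, -46):
  c_1 = -1*39 + 2*75 + 1*-7 + 0*23 + 4*22 + 4*-46 = 8
  c_2 = 0*39 + 0*75 + 0*-7 + 0*23 + 1*22 + 0*-46 = 22
  c_3 = 0*39 + 1*75 + 0*-7 + -1*23 + 2*22 + 2*-46 = 4
  c_4 = 0*39 + 1*75 + 1*-7 + 0*23 + 2*22 + 2*-46 = 20
  c_5 = 0*39 + 0*75 + -1*-7 + 0*23 + 0*22 + 0*-46 = 7
  c_6 = 0*39 + 0*75 + 0*-7 + 0*23 + -1*22 + -1*-46 = 24
Writing each c_i in base p = 5:
  c_1 = 8 = 3·5^0 + 1·5^1
  c_2 = 22 = 2·5^0 + 4·5^1
  c_3 = 4 = 4·5^0
  c_4 = 20 = 0·5^0 + 4·5^1
  c_5 = 7 = 2·5^0 + 1·5^1
  c_6 = 24 = 4·5^0 + 4·5^1
λ_0 = (3, 2, 4, 0, 2, 4)
λ_1 = (1, 4, 0, 4, 1, 4)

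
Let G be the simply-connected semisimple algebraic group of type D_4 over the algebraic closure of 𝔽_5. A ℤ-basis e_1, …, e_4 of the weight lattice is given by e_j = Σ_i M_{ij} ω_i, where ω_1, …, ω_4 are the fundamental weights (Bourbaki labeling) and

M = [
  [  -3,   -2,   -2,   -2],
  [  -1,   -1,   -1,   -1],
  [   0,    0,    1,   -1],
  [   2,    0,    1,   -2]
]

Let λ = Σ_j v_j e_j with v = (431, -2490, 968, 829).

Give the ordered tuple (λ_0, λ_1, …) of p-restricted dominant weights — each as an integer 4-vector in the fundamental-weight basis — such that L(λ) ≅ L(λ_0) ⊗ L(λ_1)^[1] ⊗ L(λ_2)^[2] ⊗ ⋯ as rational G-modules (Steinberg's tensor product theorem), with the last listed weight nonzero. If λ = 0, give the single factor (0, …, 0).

ω-coordinates c = M·v, v = (431, -2490, 968, 829):
  c_1 = (-3)·(431) + (-2)·(-2490) + (-2)·(968) + (-2)·(829) = 93
  c_2 = (-1)·(431) + (-1)·(-2490) + (-1)·(968) + (-1)·(829) = 262
  c_3 = (0)·(431) + (0)·(-2490) + (1)·(968) + (-1)·(829) = 139
  c_4 = (2)·(431) + (0)·(-2490) + (1)·(968) + (-2)·(829) = 172
p = 5; digits c_i = Σ_j d_{ij}·5^j, 0 ≤ d_{ij} < 5:
  c_1 = 93 = 3·5^0 + 3·5^1 + 3·5^2
  c_2 = 262 = 2·5^0 + 2·5^1 + 0·5^2 + 2·5^3
  c_3 = 139 = 4·5^0 + 2·5^1 + 0·5^2 + 1·5^3
  c_4 = 172 = 2·5^0 + 4·5^1 + 1·5^2 + 1·5^3
Factor λ_0 = (3, 2, 4, 2)
Factor λ_1 = (3, 2, 2, 4)
Factor λ_2 = (3, 0, 0, 1)
Factor λ_3 = (0, 2, 1, 1)

((3, 2, 4, 2), (3, 2, 2, 4), (3, 0, 0, 1), (0, 2, 1, 1))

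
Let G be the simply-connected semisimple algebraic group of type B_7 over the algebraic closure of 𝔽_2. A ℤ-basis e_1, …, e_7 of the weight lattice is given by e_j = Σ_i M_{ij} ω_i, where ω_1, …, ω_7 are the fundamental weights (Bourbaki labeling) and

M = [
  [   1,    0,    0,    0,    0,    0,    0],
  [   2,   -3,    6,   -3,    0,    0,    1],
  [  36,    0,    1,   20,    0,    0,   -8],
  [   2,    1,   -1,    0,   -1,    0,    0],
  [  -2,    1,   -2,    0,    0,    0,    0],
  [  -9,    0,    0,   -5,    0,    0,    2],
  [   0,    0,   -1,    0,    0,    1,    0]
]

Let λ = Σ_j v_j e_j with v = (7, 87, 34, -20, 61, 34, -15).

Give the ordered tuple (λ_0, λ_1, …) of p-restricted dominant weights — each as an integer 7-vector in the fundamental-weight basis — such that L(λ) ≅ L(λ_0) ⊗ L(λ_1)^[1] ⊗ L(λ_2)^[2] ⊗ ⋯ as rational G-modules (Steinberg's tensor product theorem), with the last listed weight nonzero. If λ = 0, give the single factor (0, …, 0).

ω-coordinates c = M·v, v = (7, 87, 34, -20, 61, 34, -15):
  c_1 = 1*7 + 0*87 + 0*34 + 0*-20 + 0*61 + 0*34 + 0*-15 = 7
  c_2 = 2*7 + -3*87 + 6*34 + -3*-20 + 0*61 + 0*34 + 1*-15 = 2
  c_3 = 36*7 + 0*87 + 1*34 + 20*-20 + 0*61 + 0*34 + -8*-15 = 6
  c_4 = 2*7 + 1*87 + -1*34 + 0*-20 + -1*61 + 0*34 + 0*-15 = 6
  c_5 = -2*7 + 1*87 + -2*34 + 0*-20 + 0*61 + 0*34 + 0*-15 = 5
  c_6 = -9*7 + 0*87 + 0*34 + -5*-20 + 0*61 + 0*34 + 2*-15 = 7
  c_7 = 0*7 + 0*87 + -1*34 + 0*-20 + 0*61 + 1*34 + 0*-15 = 0
p = 2; digits c_i = Σ_j d_{ij}·2^j, 0 ≤ d_{ij} < 2:
  c_1 = 7 = 1·2^0 + 1·2^1 + 1·2^2
  c_2 = 2 = 0·2^0 + 1·2^1
  c_3 = 6 = 0·2^0 + 1·2^1 + 1·2^2
  c_4 = 6 = 0·2^0 + 1·2^1 + 1·2^2
  c_5 = 5 = 1·2^0 + 0·2^1 + 1·2^2
  c_6 = 7 = 1·2^0 + 1·2^1 + 1·2^2
  c_7 = 0
λ_0 = (1, 0, 0, 0, 1, 1, 0)
λ_1 = (1, 1, 1, 1, 0, 1, 0)
λ_2 = (1, 0, 1, 1, 1, 1, 0)

((1, 0, 0, 0, 1, 1, 0), (1, 1, 1, 1, 0, 1, 0), (1, 0, 1, 1, 1, 1, 0))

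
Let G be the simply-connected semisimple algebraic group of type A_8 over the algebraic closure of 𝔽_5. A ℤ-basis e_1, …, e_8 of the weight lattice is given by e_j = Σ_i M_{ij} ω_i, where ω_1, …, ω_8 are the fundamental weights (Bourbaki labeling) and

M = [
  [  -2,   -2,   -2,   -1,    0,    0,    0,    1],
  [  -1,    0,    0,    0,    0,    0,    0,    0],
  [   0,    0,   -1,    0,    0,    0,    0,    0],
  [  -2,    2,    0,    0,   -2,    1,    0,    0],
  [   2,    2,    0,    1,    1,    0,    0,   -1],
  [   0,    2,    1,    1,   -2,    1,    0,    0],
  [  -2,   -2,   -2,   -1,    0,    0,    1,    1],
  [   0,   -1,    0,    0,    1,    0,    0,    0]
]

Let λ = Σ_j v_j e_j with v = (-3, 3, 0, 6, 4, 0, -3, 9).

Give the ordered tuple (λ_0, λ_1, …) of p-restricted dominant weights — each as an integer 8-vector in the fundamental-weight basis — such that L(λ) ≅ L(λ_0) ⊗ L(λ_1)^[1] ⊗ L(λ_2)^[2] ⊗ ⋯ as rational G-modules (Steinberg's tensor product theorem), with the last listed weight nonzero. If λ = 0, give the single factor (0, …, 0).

((3, 3, 0, 4, 1, 4, 0, 1),)

ω-coordinates c = M·v, v = (-3, 3, 0, 6, 4, 0, -3, 9):
  c_1 = (-2)·(-3) + (-2)·(3) + (-2)·(0) + (-1)·(6) + (0)·(4) + (0)·(0) + (0)·(-3) + (1)·(9) = 3
  c_2 = (-1)·(-3) + (0)·(3) + (0)·(0) + (0)·(6) + (0)·(4) + (0)·(0) + (0)·(-3) + (0)·(9) = 3
  c_3 = (0)·(-3) + (0)·(3) + (-1)·(0) + (0)·(6) + (0)·(4) + (0)·(0) + (0)·(-3) + (0)·(9) = 0
  c_4 = (-2)·(-3) + (2)·(3) + (0)·(0) + (0)·(6) + (-2)·(4) + (1)·(0) + (0)·(-3) + (0)·(9) = 4
  c_5 = (2)·(-3) + (2)·(3) + (0)·(0) + (1)·(6) + (1)·(4) + (0)·(0) + (0)·(-3) + (-1)·(9) = 1
  c_6 = (0)·(-3) + (2)·(3) + (1)·(0) + (1)·(6) + (-2)·(4) + (1)·(0) + (0)·(-3) + (0)·(9) = 4
  c_7 = (-2)·(-3) + (-2)·(3) + (-2)·(0) + (-1)·(6) + (0)·(4) + (0)·(0) + (1)·(-3) + (1)·(9) = 0
  c_8 = (0)·(-3) + (-1)·(3) + (0)·(0) + (0)·(6) + (1)·(4) + (0)·(0) + (0)·(-3) + (0)·(9) = 1
Base-5 expansion of each c_i:
  c_1 = 3 = 3·5^0
  c_2 = 3 = 3·5^0
  c_3 = 0
  c_4 = 4 = 4·5^0
  c_5 = 1 = 1·5^0
  c_6 = 4 = 4·5^0
  c_7 = 0
  c_8 = 1 = 1·5^0
p-restricted factor λ_0 = (3, 3, 0, 4, 1, 4, 0, 1)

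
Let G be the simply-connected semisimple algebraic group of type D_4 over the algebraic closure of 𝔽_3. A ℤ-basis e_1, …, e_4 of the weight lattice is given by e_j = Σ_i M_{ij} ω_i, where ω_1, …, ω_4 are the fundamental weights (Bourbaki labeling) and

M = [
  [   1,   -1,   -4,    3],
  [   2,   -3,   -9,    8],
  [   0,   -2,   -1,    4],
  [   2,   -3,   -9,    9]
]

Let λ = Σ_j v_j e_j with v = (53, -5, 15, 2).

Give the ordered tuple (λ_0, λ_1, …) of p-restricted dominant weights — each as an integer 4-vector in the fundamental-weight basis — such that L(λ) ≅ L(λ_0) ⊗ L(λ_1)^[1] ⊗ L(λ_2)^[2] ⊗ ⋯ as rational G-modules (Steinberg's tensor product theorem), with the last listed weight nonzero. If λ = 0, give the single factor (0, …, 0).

Change of basis e → ω: c = M·v where v = (53, -5, 15, 2):
  c_1 = 1·53 + (-1)·(-5) + (-4)·(15) + 3·2 = 4
  c_2 = 2·53 + (-3)·(-5) + (-9)·(15) + 8·2 = 2
  c_3 = 0·53 + (-2)·(-5) + (-1)·(15) + 4·2 = 3
  c_4 = 2·53 + (-3)·(-5) + (-9)·(15) + 9·2 = 4
Expand coordinatewise in base 3:
  c_1 = 4 = 1·3^0 + 1·3^1
  c_2 = 2 = 2·3^0
  c_3 = 3 = 0·3^0 + 1·3^1
  c_4 = 4 = 1·3^0 + 1·3^1
p-restricted factor λ_0 = (1, 2, 0, 1)
p-restricted factor λ_1 = (1, 0, 1, 1)

((1, 2, 0, 1), (1, 0, 1, 1))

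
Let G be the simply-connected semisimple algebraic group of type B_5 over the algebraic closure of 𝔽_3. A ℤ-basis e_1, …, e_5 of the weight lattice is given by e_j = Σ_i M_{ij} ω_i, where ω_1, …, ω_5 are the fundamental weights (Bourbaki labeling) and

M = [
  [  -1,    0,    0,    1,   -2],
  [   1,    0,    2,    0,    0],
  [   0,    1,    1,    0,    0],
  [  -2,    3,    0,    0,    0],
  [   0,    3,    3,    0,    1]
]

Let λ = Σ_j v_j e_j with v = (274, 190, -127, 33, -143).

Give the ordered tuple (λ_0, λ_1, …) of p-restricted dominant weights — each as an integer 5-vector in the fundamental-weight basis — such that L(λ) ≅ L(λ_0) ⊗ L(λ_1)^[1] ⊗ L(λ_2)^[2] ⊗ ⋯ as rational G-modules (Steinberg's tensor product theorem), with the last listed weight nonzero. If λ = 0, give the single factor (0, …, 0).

Compute c_i = Σ_j M_{ij} v_j with v = (274, 190, -127, 33, -143):
  c_1 = -1*274 + 0*190 + 0*-127 + 1*33 + -2*-143 = 45
  c_2 = 1*274 + 0*190 + 2*-127 + 0*33 + 0*-143 = 20
  c_3 = 0*274 + 1*190 + 1*-127 + 0*33 + 0*-143 = 63
  c_4 = -2*274 + 3*190 + 0*-127 + 0*33 + 0*-143 = 22
  c_5 = 0*274 + 3*190 + 3*-127 + 0*33 + 1*-143 = 46
p = 3; digits c_i = Σ_j d_{ij}·3^j, 0 ≤ d_{ij} < 3:
  c_1 = 45 = 0·3^0 + 0·3^1 + 2·3^2 + 1·3^3
  c_2 = 20 = 2·3^0 + 0·3^1 + 2·3^2
  c_3 = 63 = 0·3^0 + 0·3^1 + 1·3^2 + 2·3^3
  c_4 = 22 = 1·3^0 + 1·3^1 + 2·3^2
  c_5 = 46 = 1·3^0 + 0·3^1 + 2·3^2 + 1·3^3
λ_0 = (0, 2, 0, 1, 1)
λ_1 = (0, 0, 0, 1, 0)
λ_2 = (2, 2, 1, 2, 2)
λ_3 = (1, 0, 2, 0, 1)

((0, 2, 0, 1, 1), (0, 0, 0, 1, 0), (2, 2, 1, 2, 2), (1, 0, 2, 0, 1))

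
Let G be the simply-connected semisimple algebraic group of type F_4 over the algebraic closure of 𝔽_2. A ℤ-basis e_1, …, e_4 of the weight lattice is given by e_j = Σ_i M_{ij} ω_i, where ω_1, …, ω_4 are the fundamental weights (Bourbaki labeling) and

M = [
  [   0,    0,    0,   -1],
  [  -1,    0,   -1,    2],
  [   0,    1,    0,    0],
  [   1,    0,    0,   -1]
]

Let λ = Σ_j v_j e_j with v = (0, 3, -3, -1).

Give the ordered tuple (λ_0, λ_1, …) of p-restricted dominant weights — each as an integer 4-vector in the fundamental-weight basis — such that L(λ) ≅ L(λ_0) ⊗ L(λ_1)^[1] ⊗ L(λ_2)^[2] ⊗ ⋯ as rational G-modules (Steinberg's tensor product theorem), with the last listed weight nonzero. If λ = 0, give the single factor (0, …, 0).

((1, 1, 1, 1), (0, 0, 1, 0))

Compute c_i = Σ_j M_{ij} v_j with v = (0, 3, -3, -1):
  c_1 = 0·0 + 0·3 + (0)·(-3) + (-1)·(-1) = 1
  c_2 = (-1)·(0) + 0·3 + (-1)·(-3) + (2)·(-1) = 1
  c_3 = 0·0 + 1·3 + (0)·(-3) + (0)·(-1) = 3
  c_4 = 1·0 + 0·3 + (0)·(-3) + (-1)·(-1) = 1
Expand coordinatewise in base 2:
  c_1 = 1 = 1·2^0
  c_2 = 1 = 1·2^0
  c_3 = 3 = 1·2^0 + 1·2^1
  c_4 = 1 = 1·2^0
λ_0 = (1, 1, 1, 1)
λ_1 = (0, 0, 1, 0)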